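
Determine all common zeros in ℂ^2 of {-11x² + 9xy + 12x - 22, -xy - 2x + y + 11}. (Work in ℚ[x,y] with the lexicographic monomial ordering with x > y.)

{(-2, -5), (27/22 + sqrt(1213)/22, -17/6 + sqrt(1213)/6), (27/22 - sqrt(1213)/22, -sqrt(1213)/6 - 17/6)}

Compute a lex Gröbner basis by Buchberger's algorithm.
f_1 = -11x² + 9xy + 12x - 22, LT = x².
f_2 = -xy - 2x + y + 11, LT = xy.

S(f_1,f_2): lcm = x²y. S = -2x² - 9/11xy² - 1/11xy + 11x + 2y.
  reduce S modulo (f_1, f_2):
  remainder 9x - 9/11y² - 78/11y + 3 ≠ 0; add h_3 = 9x - 9/11y² - 78/11y + 3 to the basis.

S(f_2,h_3): lcm = xy. S = 2x + 1/11y³ + 26/33y² - 4/3y - 11.
  reduce S modulo (f_1, f_2, h_3):
  remainder 1/11y³ + 32/33y² + 8/33y - 35/3 ≠ 0; add h_4 = 1/11y³ + 32/33y² + 8/33y - 35/3 to the basis.

The other S-polynomials (S(f_1,h_3), S(f_1,h_4), S(f_2,h_4), S(h_3,h_4)) all reduce to 0 modulo the current basis, so we have a Gröbner basis.
Inter-reduce: drop elements whose leading term is divisible by another's, tail-reduce, and make monic.
Reduced Gröbner basis: {x - 1/11y² - 26/33y + ⅓, y³ + 32/3y² + 8/3y - 385/3}.

The lex basis is triangular: the last element involves only y. Solving y³ + 32/3y² + 8/3y - 385/3 = 0 gives y ∈ {-5, -17/6 + sqrt(1213)/6, -sqrt(1213)/6 - 17/6}; substituting each value into the earlier elements determines the remaining variables.
  y = -5: the earlier basis element becomes x + 2 = 0, giving x = -2 — point (-2, -5).
  y = -17/6 + sqrt(1213)/6: the earlier basis element becomes x - sqrt(1213)/22 - 27/22 = 0, giving x = 27/22 + sqrt(1213)/22 — point (27/22 + sqrt(1213)/22, -17/6 + sqrt(1213)/6).
  y = -sqrt(1213)/6 - 17/6: the earlier basis element becomes x - 27/22 + sqrt(1213)/22 = 0, giving x = 27/22 - sqrt(1213)/22 — point (27/22 - sqrt(1213)/22, -sqrt(1213)/6 - 17/6).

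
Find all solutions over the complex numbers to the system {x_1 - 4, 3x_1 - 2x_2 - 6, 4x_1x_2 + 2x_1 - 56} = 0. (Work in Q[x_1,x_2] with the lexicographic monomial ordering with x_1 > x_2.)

{(4, 3)}

Compute a lex Gröbner basis by Buchberger's algorithm.
f_1 = x_1 - 4, LT = x_1.
f_2 = 3x_1 - 2x_2 - 6, LT = x_1.
f_3 = 4x_1x_2 + 2x_1 - 56, LT = x_1x_2.

S(f_1,f_2): lcm = x_1. S = \tfrac{2}{3}x_2 - 2.
  leading term x_2: no divisor's leading term divides it; move \tfrac{2}{3}x_2 to the remainder.
  leading term 1: no divisor's leading term divides it; move -2 to the remainder.
  remainder \tfrac{2}{3}x_2 - 2 ≠ 0; add h_4 = \tfrac{2}{3}x_2 - 2 to the basis.

S(f_1,f_3): lcm = x_1x_2. S = -\tfrac{1}{2}x_1 - 4x_2 + 14.
  leading term x_1: subtract (-\tfrac{1}{2})·f_1 from -\tfrac{1}{2}x_1 - 4x_2 + 14 → -4x_2 + 12
  leading term x_2: subtract (-6)·h_4 from -4x_2 + 12 → 0
  remainder 0.

S(f_2,f_3): lcm = x_1x_2. S = -\tfrac{1}{2}x_1 - \tfrac{2}{3}x_2^{2} - 2x_2 + 14.
  leading term x_1: subtract (-\tfrac{1}{2})·f_1 from -\tfrac{1}{2}x_1 - \tfrac{2}{3}x_2^{2} - 2x_2 + 14 → -\tfrac{2}{3}x_2^{2} - 2x_2 + 12
  leading term x_2^{2}: subtract (-x_2)·h_4 from -\tfrac{2}{3}x_2^{2} - 2x_2 + 12 → -4x_2 + 12
  leading term x_2: subtract (-6)·h_4 from -4x_2 + 12 → 0
  remainder 0.

S(f_1,h_4): leading monomials are coprime, so the S-polynomial reduces to 0 (Buchberger's first criterion).
S(f_2,h_4): leading monomials are coprime, so the S-polynomial reduces to 0 (Buchberger's first criterion).
S(f_3,h_4): lcm = x_1x_2. S = \tfrac{7}{2}x_1 - 14.
  leading term x_1: subtract (\tfrac{7}{2})·f_1 from \tfrac{7}{2}x_1 - 14 → 0
  remainder 0.

Every S-polynomial of the final basis reduces to 0, so we have a Gröbner basis.
Inter-reduce: drop elements whose leading term is divisible by another's, tail-reduce, and make monic.
Reduced Gröbner basis: {x_1 - 4, x_2 - 3}.

A lex Gröbner basis eliminates variables successively. Here x_2 - 3 depends only on x_2, with roots {3}; lifting each root through the earlier basis elements recovers the full solutions.
  x_2 = 3: the earlier basis element becomes x_1 - 4 = 0, giving x_1 = 4 — point (4, 3).
Check: every point annihilates each of the original generators.
This is the nonlinear analogue of row-reducing a linear system.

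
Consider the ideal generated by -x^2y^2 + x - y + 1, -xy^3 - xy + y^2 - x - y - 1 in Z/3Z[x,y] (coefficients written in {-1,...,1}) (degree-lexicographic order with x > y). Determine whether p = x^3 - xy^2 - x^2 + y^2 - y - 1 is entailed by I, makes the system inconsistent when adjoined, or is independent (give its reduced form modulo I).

First compute the reduced Gröbner basis of I by Buchberger's algorithm.
f_1 = -x^2y^2 + x - y + 1, LT = x^2y^2.
f_2 = -xy^3 - xy + y^2 - x - y - 1, LT = xy^3.

S(f_1,f_2): lcm = x^2y^3. S = -x^2y + xy^2 - x^2 + xy + y^2 - x - y.
  reduce S modulo (f_1, f_2):
  remainder -x^2y + xy^2 - x^2 + xy + y^2 - x - y ≠ 0; add h_3 = -x^2y + xy^2 - x^2 + xy + y^2 - x - y to the basis.

S(f_1,h_3): lcm = x^2y^2. S = xy^3 - x^2y + xy^2 + y^3 - xy - y^2 - x + y - 1.
  reduce S modulo (f_1, f_2, h_3):
  remainder y^3 + x^2 - y^2 - x + y + 1 ≠ 0; add h_4 = y^3 + x^2 - y^2 - x + y + 1 to the basis.

S(f_1,h_4): lcm = x^2y^3. S = -x^4 + x^2y^2 + x^3 - x^2y - x^2 - xy + y^2 - y.
  reduce S modulo (f_1, f_2, h_3, h_4):
  remainder -x^4 + x^3 - xy^2 + xy - x - y + 1 ≠ 0; add h_5 = -x^4 + x^3 - xy^2 + xy - x - y + 1 to the basis.

S(f_2,h_4): lcm = xy^3. S = -x^3 + xy^2 + x^2 - y^2 + y + 1.
  reduce S modulo (f_1, f_2, h_3, h_4, h_5):
  remainder -x^3 + xy^2 + x^2 - y^2 + y + 1 ≠ 0; add h_6 = -x^3 + xy^2 + x^2 - y^2 + y + 1 to the basis.

The other S-polynomials (S(f_2,h_3), S(h_3,h_4), S(f_1,h_5), S(f_2,h_5), S(h_3,h_5), S(h_4,h_5), S(f_1,h_6), S(f_2,h_6), S(h_3,h_6), S(h_4,h_6), S(h_5,h_6)) all reduce to 0 modulo the current basis, so we have a Gröbner basis.
Inter-reduce: drop elements whose leading term is divisible by another's, tail-reduce, and make monic.
Reduced Gröbner basis: {x^3 - xy^2 - x^2 + y^2 - y - 1, x^2y - xy^2 + x^2 - xy - y^2 + x + y, y^3 + x^2 - y^2 - x + y + 1}.
Label its elements g_1 = x^3 - xy^2 - x^2 + y^2 - y - 1, g_2 = x^2y - xy^2 + x^2 - xy - y^2 + x + y, g_3 = y^3 + x^2 - y^2 - x + y + 1.

Reduce p = x^3 - xy^2 - x^2 + y^2 - y - 1 modulo G:
  leading term x^3: subtract (1)·g_1 from x^3 - xy^2 - x^2 + y^2 - y - 1 → 0
  normal form = 0.
Since the normal form is 0, p ∈ I.

Ideal membership is decidable via reduction modulo a Gröbner basis.

x^3 - xy^2 - x^2 + y^2 - y - 1 lies in I (it reduces to 0).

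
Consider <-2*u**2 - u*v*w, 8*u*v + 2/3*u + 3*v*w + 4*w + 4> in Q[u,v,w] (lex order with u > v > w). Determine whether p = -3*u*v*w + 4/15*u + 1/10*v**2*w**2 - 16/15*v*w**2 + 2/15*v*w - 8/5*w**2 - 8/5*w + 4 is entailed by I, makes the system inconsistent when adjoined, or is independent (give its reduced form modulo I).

Adjoining -3*u*v*w + 4/15*u + 1/10*v**2*w**2 - 16/15*v*w**2 + 2/15*v*w - 8/5*w**2 - 8/5*w + 4 makes the ideal the whole ring: the system is inconsistent.

First compute the reduced Gröbner basis of I by Buchberger's algorithm.
f_1 = -2*u**2 - u*v*w, LT = u**2.
f_2 = 8*u*v + 2/3*u + 3*v*w + 4*w + 4, LT = u*v.

S(f_1,f_2): lcm = u**2*v. S = -1/12*u**2 + 1/2*u*v**2*w - 3/8*u*v*w - 1/2*u*w - 1/2*u.
  leading term u**2: subtract (1/24)·f_1 from -1/12*u**2 + 1/2*u*v**2*w - 3/8*u*v*w - 1/2*u*w - 1/2*u → 1/2*u*v**2*w - 1/3*u*v*w - 1/2*u*w - 1/2*u
  leading term u*v**2*w: subtract (1/16*v*w)·f_2 from 1/2*u*v**2*w - 1/3*u*v*w - 1/2*u*w - 1/2*u → -3/8*u*v*w - 1/2*u*w - 1/2*u - 3/16*v**2*w**2 - 1/4*v*w**2 - 1/4*v*w
  leading term u*v*w: subtract (-3/64*w)·f_2 from -3/8*u*v*w - 1/2*u*w - 1/2*u - 3/16*v**2*w**2 - 1/4*v*w**2 - 1/4*v*w → -15/32*u*w - 1/2*u - 3/16*v**2*w**2 - 7/64*v*w**2 - 1/4*v*w + 3/16*w**2 + 3/16*w
  leading term u*w: no divisor's leading term divides it; move -15/32*u*w to the remainder.
  leading term u: no divisor's leading term divides it; move -1/2*u to the remainder.
  leading term v**2*w**2: no divisor's leading term divides it; move -3/16*v**2*w**2 to the remainder.
  leading term v*w**2: no divisor's leading term divides it; move -7/64*v*w**2 to the remainder.
  leading term v*w: no divisor's leading term divides it; move -1/4*v*w to the remainder.
  leading term w**2: no divisor's leading term divides it; move 3/16*w**2 to the remainder.
  leading term w: no divisor's leading term divides it; move 3/16*w to the remainder.
  remainder -15/32*u*w - 1/2*u - 3/16*v**2*w**2 - 7/64*v*w**2 - 1/4*v*w + 3/16*w**2 + 3/16*w ≠ 0; add h_3 = -15/32*u*w - 1/2*u - 3/16*v**2*w**2 - 7/64*v*w**2 - 1/4*v*w + 3/16*w**2 + 3/16*w to the basis.

S(f_2,h_3): lcm = u*v*w. S = -16/15*u*v + 1/12*u*w - 2/5*v**3*w**2 - 7/30*v**2*w**2 - 8/15*v**2*w + 31/40*v*w**2 + 2/5*v*w + 1/2*w**2 + 1/2*w.
  leading term u*v: subtract (-2/15)·f_2 from -16/15*u*v + 1/12*u*w - 2/5*v**3*w**2 - 7/30*v**2*w**2 - 8/15*v**2*w + 31/40*v*w**2 + 2/5*v*w + 1/2*w**2 + 1/2*w → 1/12*u*w + 4/45*u - 2/5*v**3*w**2 - 7/30*v**2*w**2 - 8/15*v**2*w + 31/40*v*w**2 + 4/5*v*w + 1/2*w**2 + 31/30*w + 8/15
  leading term u*w: subtract (-8/45)·h_3 from 1/12*u*w + 4/45*u - 2/5*v**3*w**2 - 7/30*v**2*w**2 - 8/15*v**2*w + 31/40*v*w**2 + 4/5*v*w + 1/2*w**2 + 31/30*w + 8/15 → -2/5*v**3*w**2 - 4/15*v**2*w**2 - 8/15*v**2*w + 34/45*v*w**2 + 34/45*v*w + 8/15*w**2 + 16/15*w + 8/15
  leading term v**3*w**2: no divisor's leading term divides it; move -2/5*v**3*w**2 to the remainder.
  leading term v**2*w**2: no divisor's leading term divides it; move -4/15*v**2*w**2 to the remainder.
  leading term v**2*w: no divisor's leading term divides it; move -8/15*v**2*w to the remainder.
  leading term v*w**2: no divisor's leading term divides it; move 34/45*v*w**2 to the remainder.
  leading term v*w: no divisor's leading term divides it; move 34/45*v*w to the remainder.
  leading term w**2: no divisor's leading term divides it; move 8/15*w**2 to the remainder.
  leading term w: no divisor's leading term divides it; move 16/15*w to the remainder.
  leading term 1: no divisor's leading term divides it; move 8/15 to the remainder.
  remainder -2/5*v**3*w**2 - 4/15*v**2*w**2 - 8/15*v**2*w + 34/45*v*w**2 + 34/45*v*w + 8/15*w**2 + 16/15*w + 8/15 ≠ 0; add h_4 = -2/5*v**3*w**2 - 4/15*v**2*w**2 - 8/15*v**2*w + 34/45*v*w**2 + 34/45*v*w + 8/15*w**2 + 16/15*w + 8/15 to the basis.

The other S-polynomials (S(f_1,h_3), S(f_1,h_4), S(f_2,h_4), S(h_3,h_4)) all reduce to 0 modulo the current basis, so we have a Gröbner basis.
Inter-reduce: drop elements whose leading term is divisible by another's, tail-reduce, and make monic.
Reduced Gröbner basis: {u**2 + 2/45*u + 1/60*v**2*w**2 - 8/45*v*w**2 + 1/45*v*w - 4/15*w**2 - 4/15*w, u*v + 1/12*u + 3/8*v*w + 1/2*w + 1/2, u*w + 16/15*u + 2/5*v**2*w**2 + 7/30*v*w**2 + 8/15*v*w - 2/5*w**2 - 2/5*w, v**3*w**2 + 2/3*v**2*w**2 + 4/3*v**2*w - 17/9*v*w**2 - 17/9*v*w - 4/3*w**2 - 8/3*w - 4/3}.
Label its elements g_1 = u**2 + 2/45*u + 1/60*v**2*w**2 - 8/45*v*w**2 + 1/45*v*w - 4/15*w**2 - 4/15*w, g_2 = u*v + 1/12*u + 3/8*v*w + 1/2*w + 1/2, g_3 = u*w + 16/15*u + 2/5*v**2*w**2 + 7/30*v*w**2 + 8/15*v*w - 2/5*w**2 - 2/5*w, g_4 = v**3*w**2 + 2/3*v**2*w**2 + 4/3*v**2*w - 17/9*v*w**2 - 17/9*v*w - 4/3*w**2 - 8/3*w - 4/3.

Reduce p = -3*u*v*w + 4/15*u + 1/10*v**2*w**2 - 16/15*v*w**2 + 2/15*v*w - 8/5*w**2 - 8/5*w + 4 modulo G:
  leading term u*v*w: subtract (-3*w)·g_2 from -3*u*v*w + 4/15*u + 1/10*v**2*w**2 - 16/15*v*w**2 + 2/15*v*w - 8/5*w**2 - 8/5*w + 4 → 1/4*u*w + 4/15*u + 1/10*v**2*w**2 + 7/120*v*w**2 + 2/15*v*w - 1/10*w**2 - 1/10*w + 4
  leading term u*w: subtract (1/4)·g_3 from 1/4*u*w + 4/15*u + 1/10*v**2*w**2 + 7/120*v*w**2 + 2/15*v*w - 1/10*w**2 - 1/10*w + 4 → 4
  leading term 1: no divisor's leading term divides it; move 4 to the remainder.
  normal form = 4.
The normal form is nonzero, so p ∉ I. Since p minus its normal form lies in I, I + (p) = I + (r) where r = 4; decide whether this ideal is the whole ring.
Here r = 4 is a nonzero constant, hence a unit: 1 ∈ I + (p), the Gröbner basis of I + (p) is {1}, and the enlarged system has no common solution — adjoining p is inconsistent.

Ideal membership is decidable via reduction modulo a Gröbner basis.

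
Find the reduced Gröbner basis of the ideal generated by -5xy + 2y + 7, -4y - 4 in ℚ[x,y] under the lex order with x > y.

G = {x + 1, y + 1}

f_1 = -5xy + 2y + 7, LT = xy.
f_2 = -4y - 4, LT = y.

S(f_1,f_2): lcm = xy. S = -x - ⅖y - 7/5.
  reduce S modulo (f_1, f_2):
  remainder -x - 1 ≠ 0; add g_3 = -x - 1 to the basis.

The other S-polynomials (S(f_1,g_3), S(f_2,g_3)) all reduce to 0 modulo the current basis, so we have a Gröbner basis.
Inter-reduce: drop elements whose leading term is divisible by another's, tail-reduce, and make monic.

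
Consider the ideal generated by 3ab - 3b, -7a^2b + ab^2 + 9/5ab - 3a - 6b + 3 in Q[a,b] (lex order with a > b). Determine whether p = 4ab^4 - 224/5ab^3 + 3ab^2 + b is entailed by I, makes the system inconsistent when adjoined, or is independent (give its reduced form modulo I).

First compute the reduced Gröbner basis of I by Buchberger's algorithm.
f_1 = 3ab - 3b, LT = ab.
f_2 = -7a^2b + ab^2 + 9/5ab - 3a - 6b + 3, LT = a^2b.

S(f_1,f_2): lcm = a^2b. S = 1/7ab^2 - 26/35ab - 3/7a - 6/7b + 3/7.
  leading term ab^2: subtract (1/21b)·f_1 from 1/7ab^2 - 26/35ab - 3/7a - 6/7b + 3/7 → -26/35ab - 3/7a + 1/7b^2 - 6/7b + 3/7
  leading term ab: subtract (-26/105)·f_1 from -26/35ab - 3/7a + 1/7b^2 - 6/7b + 3/7 → -3/7a + 1/7b^2 - 8/5b + 3/7
  leading term a: no divisor's leading term divides it; move -3/7a to the remainder.
  leading term b^2: no divisor's leading term divides it; move 1/7b^2 to the remainder.
  leading term b: no divisor's leading term divides it; move -8/5b to the remainder.
  leading term 1: no divisor's leading term divides it; move 3/7 to the remainder.
  remainder -3/7a + 1/7b^2 - 8/5b + 3/7 ≠ 0; add h_3 = -3/7a + 1/7b^2 - 8/5b + 3/7 to the basis.

S(f_1,h_3): lcm = ab. S = 1/3b^3 - 56/15b^2.
  leading term b^3: no divisor's leading term divides it; move 1/3b^3 to the remainder.
  leading term b^2: no divisor's leading term divides it; move -56/15b^2 to the remainder.
  remainder 1/3b^3 - 56/15b^2 ≠ 0; add h_4 = 1/3b^3 - 56/15b^2 to the basis.

The other S-polynomials (S(f_2,h_3), S(f_1,h_4), S(f_2,h_4), S(h_3,h_4)) all reduce to 0 modulo the current basis, so we have a Gröbner basis.
Inter-reduce: drop elements whose leading term is divisible by another's, tail-reduce, and make monic.
Reduced Gröbner basis: {a - 1/3b^2 + 56/15b - 1, b^3 - 56/5b^2}.
Label its elements g_1 = a - 1/3b^2 + 56/15b - 1, g_2 = b^3 - 56/5b^2.

Reduce p = 4ab^4 - 224/5ab^3 + 3ab^2 + b modulo G:
  leading term ab^4: subtract (4b^4)·g_1 from 4ab^4 - 224/5ab^3 + 3ab^2 + b → -224/5ab^3 + 3ab^2 + 4/3b^6 - 224/15b^5 + 4b^4 + b
  leading term ab^3: subtract (-224/5b^3)·g_1 from -224/5ab^3 + 3ab^2 + 4/3b^6 - 224/15b^5 + 4b^4 + b → 3ab^2 + 4/3b^6 - 448/15b^5 + 12844/75b^4 - 224/5b^3 + b
  leading term ab^2: subtract (3b^2)·g_1 from 3ab^2 + 4/3b^6 - 448/15b^5 + 12844/75b^4 - 224/5b^3 + b → 4/3b^6 - 448/15b^5 + 12919/75b^4 - 56b^3 + 3b^2 + b
  leading term b^6: subtract (4/3b^3)·g_2 from 4/3b^6 - 448/15b^5 + 12919/75b^4 - 56b^3 + 3b^2 + b → -224/15b^5 + 12919/75b^4 - 56b^3 + 3b^2 + b
  leading term b^5: subtract (-224/15b^2)·g_2 from -224/15b^5 + 12919/75b^4 - 56b^3 + 3b^2 + b → 5b^4 - 56b^3 + 3b^2 + b
  leading term b^4: subtract (5b)·g_2 from 5b^4 - 56b^3 + 3b^2 + b → 3b^2 + b
  leading term b^2: no divisor's leading term divides it; move 3b^2 to the remainder.
  leading term b: no divisor's leading term divides it; move b to the remainder.
  normal form = 3b^2 + b.
The normal form is nonzero, so p ∉ I. Since p minus its normal form lies in I, I + (p) = I + (r) where r = 3b^2 + b; decide whether this ideal is the whole ring.
Run Buchberger on G together with r (pairs among the g_i already reduce to 0 since G is a Gröbner basis):
g_1 = a - 1/3b^2 + 56/15b - 1, LT = a.
g_2 = b^3 - 56/5b^2, LT = b^3.
r = 3b^2 + b, LT = b^2.

S(g_2,r): lcm = b^3. S = -173/15b^2.
  leading term b^2: subtract (-173/45)·r from -173/15b^2 → 173/45b
  leading term b: no divisor's leading term divides it; move 173/45b to the remainder.
  remainder 173/45b ≠ 0; add m_4 = 173/45b to the basis.

The other S-polynomials (S(g_1,g_2), S(g_1,r), S(g_1,m_4), S(g_2,m_4), S(r,m_4)) all reduce to 0 modulo the current basis, so we have a Gröbner basis.
Inter-reduce: drop elements whose leading term is divisible by another's, tail-reduce, and make monic.
Reduced Gröbner basis: {a - 1, b}.
The reduced Gröbner basis of I + (p) is {a - 1, b} ≠ {1}, a proper ideal, so the enlarged system stays consistent: p is independent of I, with normal form 3b^2 + b.

4ab^4 - 224/5ab^3 + 3ab^2 + b is independent of I; its normal form modulo I is 3b^2 + b.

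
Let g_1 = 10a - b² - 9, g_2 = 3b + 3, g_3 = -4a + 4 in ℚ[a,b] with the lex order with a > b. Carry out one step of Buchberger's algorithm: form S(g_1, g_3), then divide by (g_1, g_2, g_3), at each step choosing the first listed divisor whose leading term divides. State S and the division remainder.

S(g_1, g_3) = -1/10b² + 1/10; remainder on division = 0.

lcm(LM(g_1), LM(g_3)) = a.
S = (lcm/LT(g_1))·g_1 − (lcm/LT(g_3))·g_3 = -1/10b² + 1/10.
Reduce S modulo (g_1, g_2, g_3) in that order:
  leading term b²: subtract (-1/30b)·g_2 from -1/10b² + 1/10 → 1/10b + 1/10
  leading term b: subtract (1/30)·g_2 from 1/10b + 1/10 → 0
The remainder is 0, so this S-polynomial contributes no new basis element.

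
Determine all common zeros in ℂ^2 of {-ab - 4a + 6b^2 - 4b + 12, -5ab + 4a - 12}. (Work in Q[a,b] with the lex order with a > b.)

Compute a lex Gröbner basis by Buchberger's algorithm.
f_1 = -ab - 4a + 6b^2 - 4b + 12, LT = ab.
f_2 = -5ab + 4a - 12, LT = ab.

S(f_1,f_2): lcm = ab. S = 24/5a - 6b^2 + 4b - 72/5.
  reduce S modulo (f_1, f_2):
  remainder 24/5a - 6b^2 + 4b - 72/5 ≠ 0; add h_3 = 24/5a - 6b^2 + 4b - 72/5 to the basis.

S(f_1,h_3): lcm = ab. S = 4a + 5/4b^3 - 41/6b^2 + 7b - 12.
  reduce S modulo (f_1, f_2, h_3):
  remainder 5/4b^3 - 11/6b^2 + 11/3b ≠ 0; add h_4 = 5/4b^3 - 11/6b^2 + 11/3b to the basis.

The other S-polynomials (S(f_2,h_3), S(f_1,h_4), S(f_2,h_4), S(h_3,h_4)) all reduce to 0 modulo the current basis, so we have a Gröbner basis.
Inter-reduce: drop elements whose leading term is divisible by another's, tail-reduce, and make monic.
Reduced Gröbner basis: {a - 5/4b^2 + 5/6b - 3, b^3 - 22/15b^2 + 44/15b}.

Elimination: the polynomial b^3 - 22/15b^2 + 44/15b lies in the elimination ideal for b, so b ∈ {0, 11/15 - 7*sqrt(11)*I/15, 11/15 + 7*sqrt(11)*I/15}. For each such b, the remaining basis elements (now univariate) give the rest of the solution.
  b = 0: the earlier basis element becomes a - 3 = 0, giving a = 3 — point (3, 0).
  b = 11/15 - 7*sqrt(11)*I/15: the earlier basis element becomes a - 1/15 + 7*sqrt(11)*I/15 = 0, giving a = 1/15 - 7*sqrt(11)*I/15 — point (1/15 - 7*sqrt(11)*I/15, 11/15 - 7*sqrt(11)*I/15).
  b = 11/15 + 7*sqrt(11)*I/15: the earlier basis element becomes a - 1/15 - 7*sqrt(11)*I/15 = 0, giving a = 1/15 + 7*sqrt(11)*I/15 — point (1/15 + 7*sqrt(11)*I/15, 11/15 + 7*sqrt(11)*I/15).
This is the nonlinear analogue of row-reducing a linear system.

{(3, 0), (1/15 - 7*sqrt(11)*I/15, 11/15 - 7*sqrt(11)*I/15), (1/15 + 7*sqrt(11)*I/15, 11/15 + 7*sqrt(11)*I/15)}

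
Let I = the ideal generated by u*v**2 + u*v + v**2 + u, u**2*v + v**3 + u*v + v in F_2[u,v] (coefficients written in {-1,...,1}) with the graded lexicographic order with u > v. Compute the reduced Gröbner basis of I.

f_1 = u*v**2 + u*v + v**2 + u, LT = u*v**2.
f_2 = u**2*v + v**3 + u*v + v, LT = u**2*v.

S(f_1,f_2): lcm = u**2*v**2. S = v**4 + u**2*v + u**2 + v**2.
  leading term v**4: no divisor's leading term divides it; move v**4 to the remainder.
  leading term u**2*v: subtract (1)·f_2 from u**2*v + u**2 + v**2 → v**3 + u**2 + u*v + v**2 + v
  leading term v**3: no divisor's leading term divides it; move v**3 to the remainder.
  leading term u**2: no divisor's leading term divides it; move u**2 to the remainder.
  leading term u*v: no divisor's leading term divides it; move u*v to the remainder.
  leading term v**2: no divisor's leading term divides it; move v**2 to the remainder.
  leading term v: no divisor's leading term divides it; move v to the remainder.
  remainder v**4 + v**3 + u**2 + u*v + v**2 + v ≠ 0; add g_3 = v**4 + v**3 + u**2 + u*v + v**2 + v to the basis.

S(f_1,g_3): lcm = u*v**4. S = v**4 + u**3 + u**2*v + u*v.
  leading term v**4: subtract (1)·g_3 from v**4 + u**3 + u**2*v + u*v → u**3 + u**2*v + v**3 + u**2 + v**2 + v
  leading term u**3: no divisor's leading term divides it; move u**3 to the remainder.
  leading term u**2*v: subtract (1)·f_2 from u**2*v + v**3 + u**2 + v**2 + v → u**2 + u*v + v**2
  leading term u**2: no divisor's leading term divides it; move u**2 to the remainder.
  leading term u*v: no divisor's leading term divides it; move u*v to the remainder.
  leading term v**2: no divisor's leading term divides it; move v**2 to the remainder.
  remainder u**3 + u**2 + u*v + v**2 ≠ 0; add g_4 = u**3 + u**2 + u*v + v**2 to the basis.

The other S-polynomials (S(f_2,g_3), S(f_1,g_4), S(f_2,g_4), S(g_3,g_4)) all reduce to 0 modulo the current basis, so we have a Gröbner basis.

G = {v**4 + v**3 + u**2 + u*v + v**2 + v, u**3 + u**2 + u*v + v**2, u**2*v + v**3 + u*v + v, u*v**2 + u*v + v**2 + u}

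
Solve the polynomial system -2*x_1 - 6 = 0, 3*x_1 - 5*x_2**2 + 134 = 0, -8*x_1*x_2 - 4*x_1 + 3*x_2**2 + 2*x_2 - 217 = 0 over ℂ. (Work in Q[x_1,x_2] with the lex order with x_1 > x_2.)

Compute a lex Gröbner basis by Buchberger's algorithm.
f_1 = -2*x_1 - 6, LT = x_1.
f_2 = 3*x_1 - 5*x_2**2 + 134, LT = x_1.
f_3 = -8*x_1*x_2 - 4*x_1 + 3*x_2**2 + 2*x_2 - 217, LT = x_1*x_2.

S(f_1,f_2): lcm = x_1. S = 5/3*x_2**2 - 125/3.
  leading term x_2**2: no divisor's leading term divides it; move 5/3*x_2**2 to the remainder.
  leading term 1: no divisor's leading term divides it; move -125/3 to the remainder.
  remainder 5/3*x_2**2 - 125/3 ≠ 0; add h_4 = 5/3*x_2**2 - 125/3 to the basis.

S(f_1,f_3): lcm = x_1*x_2. S = -1/2*x_1 + 3/8*x_2**2 + 13/4*x_2 - 217/8.
  leading term x_1: subtract (1/4)·f_1 from -1/2*x_1 + 3/8*x_2**2 + 13/4*x_2 - 217/8 → 3/8*x_2**2 + 13/4*x_2 - 205/8
  leading term x_2**2: subtract (9/40)·h_4 from 3/8*x_2**2 + 13/4*x_2 - 205/8 → 13/4*x_2 - 65/4
  leading term x_2: no divisor's leading term divides it; move 13/4*x_2 to the remainder.
  leading term 1: no divisor's leading term divides it; move -65/4 to the remainder.
  remainder 13/4*x_2 - 65/4 ≠ 0; add h_5 = 13/4*x_2 - 65/4 to the basis.

S(f_2,f_3): lcm = x_1*x_2. S = -1/2*x_1 - 5/3*x_2**3 + 3/8*x_2**2 + 539/12*x_2 - 217/8.
  leading term x_1: subtract (1/4)·f_1 from -1/2*x_1 - 5/3*x_2**3 + 3/8*x_2**2 + 539/12*x_2 - 217/8 → -5/3*x_2**3 + 3/8*x_2**2 + 539/12*x_2 - 205/8
  leading term x_2**3: subtract (-x_2)·h_4 from -5/3*x_2**3 + 3/8*x_2**2 + 539/12*x_2 - 205/8 → 3/8*x_2**2 + 13/4*x_2 - 205/8
  leading term x_2**2: subtract (9/40)·h_4 from 3/8*x_2**2 + 13/4*x_2 - 205/8 → 13/4*x_2 - 65/4
  leading term x_2: subtract (1)·h_5 from 13/4*x_2 - 65/4 → 0
  remainder 0.

S(f_1,h_4): leading monomials are coprime, so the S-polynomial reduces to 0 (Buchberger's first criterion).
S(f_2,h_4): leading monomials are coprime, so the S-polynomial reduces to 0 (Buchberger's first criterion).
S(f_3,h_4): lcm = x_1*x_2**2. S = 1/2*x_1*x_2 + 25*x_1 - 3/8*x_2**3 - 1/4*x_2**2 + 217/8*x_2.
  leading term x_1*x_2: subtract (-1/4*x_2)·f_1 from 1/2*x_1*x_2 + 25*x_1 - 3/8*x_2**3 - 1/4*x_2**2 + 217/8*x_2 → 25*x_1 - 3/8*x_2**3 - 1/4*x_2**2 + 205/8*x_2
  leading term x_1: subtract (-25/2)·f_1 from 25*x_1 - 3/8*x_2**3 - 1/4*x_2**2 + 205/8*x_2 → -3/8*x_2**3 - 1/4*x_2**2 + 205/8*x_2 - 75
  leading term x_2**3: subtract (-9/40*x_2)·h_4 from -3/8*x_2**3 - 1/4*x_2**2 + 205/8*x_2 - 75 → -1/4*x_2**2 + 65/4*x_2 - 75
  leading term x_2**2: subtract (-3/20)·h_4 from -1/4*x_2**2 + 65/4*x_2 - 75 → 65/4*x_2 - 325/4
  leading term x_2: subtract (5)·h_5 from 65/4*x_2 - 325/4 → 0
  remainder 0.

S(f_1,h_5): leading monomials are coprime, so the S-polynomial reduces to 0 (Buchberger's first criterion).
S(f_2,h_5): leading monomials are coprime, so the S-polynomial reduces to 0 (Buchberger's first criterion).
S(f_3,h_5): lcm = x_1*x_2. S = 11/2*x_1 - 3/8*x_2**2 - 1/4*x_2 + 217/8.
  leading term x_1: subtract (-11/4)·f_1 from 11/2*x_1 - 3/8*x_2**2 - 1/4*x_2 + 217/8 → -3/8*x_2**2 - 1/4*x_2 + 85/8
  leading term x_2**2: subtract (-9/40)·h_4 from -3/8*x_2**2 - 1/4*x_2 + 85/8 → -1/4*x_2 + 5/4
  leading term x_2: subtract (-1/13)·h_5 from -1/4*x_2 + 5/4 → 0
  remainder 0.

S(h_4,h_5): lcm = x_2**2. S = 5*x_2 - 25.
  leading term x_2: subtract (20/13)·h_5 from 5*x_2 - 25 → 0
  remainder 0.

Every S-polynomial of the final basis reduces to 0, so we have a Gröbner basis.
Inter-reduce: drop elements whose leading term is divisible by another's, tail-reduce, and make monic.
Reduced Gröbner basis: {x_1 + 3, x_2 - 5}.

Since the basis is lex-ordered, x_2 - 5 is univariate in x_2. Its roots are {5}. Back-substituting each root into the other basis elements fixes the other coordinates.
  x_2 = 5: the earlier basis element becomes x_1 + 3 = 0, giving x_1 = -3 — point (-3, 5).
Each listed point satisfies every original equation (direct substitution).

{(-3, 5)}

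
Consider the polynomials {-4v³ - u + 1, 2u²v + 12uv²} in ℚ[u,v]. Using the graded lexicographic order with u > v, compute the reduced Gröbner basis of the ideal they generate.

G = {u³ - 36uv² - u² - 6uv, u²v + 6uv², v³ + ¼u - ¼}

f_1 = -4v³ - u + 1, LT = v³.
f_2 = 2u²v + 12uv², LT = u²v.

S(f_1,f_2): lcm = u²v³. S = -6uv⁴ + ¼u³ - ¼u².
  reduce S modulo (f_1, f_2):
  remainder ¼u³ - 9uv² - ¼u² - 3/2uv ≠ 0; add g_3 = ¼u³ - 9uv² - ¼u² - 3/2uv to the basis.

The other S-polynomials (S(f_1,g_3), S(f_2,g_3)) all reduce to 0 modulo the current basis, so we have a Gröbner basis.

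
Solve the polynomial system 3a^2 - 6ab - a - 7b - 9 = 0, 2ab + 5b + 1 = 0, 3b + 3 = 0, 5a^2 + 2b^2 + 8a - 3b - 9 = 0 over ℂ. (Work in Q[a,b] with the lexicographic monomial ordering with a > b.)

{(-2, -1)}

Compute a lex Gröbner basis by Buchberger's algorithm.
f_1 = 3a^2 - 6ab - a - 7b - 9, LT = a^2.
f_2 = 2ab + 5b + 1, LT = ab.
f_3 = 3b + 3, LT = b.
f_4 = 5a^2 + 8a + 2b^2 - 3b - 9, LT = a^2.

S(f_1,f_2): lcm = a^2b. S = -2ab^2 - 17/6ab - 1/2a - 7/3b^2 - 3b.
  reduce S modulo (f_1, f_2, f_3, f_4):
  remainder -1/2a - 1 ≠ 0; add h_5 = -1/2a - 1 to the basis.

The other S-polynomials (S(f_1,f_3), S(f_1,f_4), S(f_2,f_3), S(f_2,f_4), S(f_3,f_4), S(f_1,h_5), S(f_2,h_5), S(f_3,h_5), S(f_4,h_5)) all reduce to 0 modulo the current basis, so we have a Gröbner basis.
Inter-reduce: drop elements whose leading term is divisible by another's, tail-reduce, and make monic.
Reduced Gröbner basis: {a + 2, b + 1}.

Since the basis is lex-ordered, b + 1 is univariate in b. Its roots are {-1}. Back-substituting each root into the other basis elements fixes the other coordinates.
  b = -1: the earlier basis element becomes a + 2 = 0, giving a = -2 — point (-2, -1).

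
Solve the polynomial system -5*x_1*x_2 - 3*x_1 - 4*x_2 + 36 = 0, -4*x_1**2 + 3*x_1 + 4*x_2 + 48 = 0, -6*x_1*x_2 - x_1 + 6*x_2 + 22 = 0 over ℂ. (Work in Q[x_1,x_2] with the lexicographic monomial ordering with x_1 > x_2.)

{(4, 1)}

Compute a lex Gröbner basis by Buchberger's algorithm.
f_1 = -5*x_1*x_2 - 3*x_1 - 4*x_2 + 36, LT = x_1*x_2.
f_2 = -4*x_1**2 + 3*x_1 + 4*x_2 + 48, LT = x_1**2.
f_3 = -6*x_1*x_2 - x_1 + 6*x_2 + 22, LT = x_1*x_2.

S(f_1,f_2): lcm = x_1**2*x_2. S = 3/5*x_1**2 + 31/20*x_1*x_2 - 36/5*x_1 + x_2**2 + 12*x_2.
  leading term x_1**2: subtract (-3/20)·f_2 from 3/5*x_1**2 + 31/20*x_1*x_2 - 36/5*x_1 + x_2**2 + 12*x_2 → 31/20*x_1*x_2 - 27/4*x_1 + x_2**2 + 63/5*x_2 + 36/5
  leading term x_1*x_2: subtract (-31/100)·f_1 from 31/20*x_1*x_2 - 27/4*x_1 + x_2**2 + 63/5*x_2 + 36/5 → -192/25*x_1 + x_2**2 + 284/25*x_2 + 459/25
  leading term x_1: no divisor's leading term divides it; move -192/25*x_1 to the remainder.
  leading term x_2**2: no divisor's leading term divides it; move x_2**2 to the remainder.
  leading term x_2: no divisor's leading term divides it; move 284/25*x_2 to the remainder.
  leading term 1: no divisor's leading term divides it; move 459/25 to the remainder.
  remainder -192/25*x_1 + x_2**2 + 284/25*x_2 + 459/25 ≠ 0; add h_4 = -192/25*x_1 + x_2**2 + 284/25*x_2 + 459/25 to the basis.

S(f_1,f_3): lcm = x_1*x_2. S = 13/30*x_1 + 9/5*x_2 - 53/15.
  leading term x_1: subtract (-65/1152)·h_4 from 13/30*x_1 + 9/5*x_2 - 53/15 → 65/1152*x_2**2 + 703/288*x_2 - 959/384
  leading term x_2**2: no divisor's leading term divides it; move 65/1152*x_2**2 to the remainder.
  leading term x_2: no divisor's leading term divides it; move 703/288*x_2 to the remainder.
  leading term 1: no divisor's leading term divides it; move -959/384 to the remainder.
  remainder 65/1152*x_2**2 + 703/288*x_2 - 959/384 ≠ 0; add h_5 = 65/1152*x_2**2 + 703/288*x_2 - 959/384 to the basis.

S(f_2,f_3): lcm = x_1**2*x_2. S = -1/6*x_1**2 + 1/4*x_1*x_2 + 11/3*x_1 - x_2**2 - 12*x_2.
  leading term x_1**2: subtract (1/24)·f_2 from -1/6*x_1**2 + 1/4*x_1*x_2 + 11/3*x_1 - x_2**2 - 12*x_2 → 1/4*x_1*x_2 + 85/24*x_1 - x_2**2 - 73/6*x_2 - 2
  leading term x_1*x_2: subtract (-1/20)·f_1 from 1/4*x_1*x_2 + 85/24*x_1 - x_2**2 - 73/6*x_2 - 2 → 407/120*x_1 - x_2**2 - 371/30*x_2 - 1/5
  leading term x_1: subtract (-2035/4608)·h_4 from 407/120*x_1 - x_2**2 - 371/30*x_2 - 1/5 → -2573/4608*x_2**2 - 8467/1152*x_2 + 4049/512
  leading term x_2**2: subtract (-2573/260)·h_5 from -2573/4608*x_2**2 - 8467/1152*x_2 + 4049/512 → 13109/780*x_2 - 13109/780
  leading term x_2: no divisor's leading term divides it; move 13109/780*x_2 to the remainder.
  leading term 1: no divisor's leading term divides it; move -13109/780 to the remainder.
  remainder 13109/780*x_2 - 13109/780 ≠ 0; add h_6 = 13109/780*x_2 - 13109/780 to the basis.

The other S-polynomials (S(f_1,h_4), S(f_2,h_4), S(f_3,h_4), S(f_1,h_5), S(f_2,h_5), S(f_3,h_5), S(h_4,h_5), S(f_1,h_6), S(f_2,h_6), S(f_3,h_6), S(h_4,h_6), S(h_5,h_6)) all reduce to 0 modulo the current basis, so we have a Gröbner basis.
Inter-reduce: drop elements whose leading term is divisible by another's, tail-reduce, and make monic.
Reduced Gröbner basis: {x_1 - 4, x_2 - 1}.

The lex basis is triangular: the last element involves only x_2. Solving x_2 - 1 = 0 gives x_2 ∈ {1}; substituting each value into the earlier elements determines the remaining variables.
  x_2 = 1: the earlier basis element becomes x_1 - 4 = 0, giving x_1 = 4 — point (4, 1).
Check: every point annihilates each of the original generators.
Zero-dimensionality of the ideal guarantees finitely many solutions over ℂ.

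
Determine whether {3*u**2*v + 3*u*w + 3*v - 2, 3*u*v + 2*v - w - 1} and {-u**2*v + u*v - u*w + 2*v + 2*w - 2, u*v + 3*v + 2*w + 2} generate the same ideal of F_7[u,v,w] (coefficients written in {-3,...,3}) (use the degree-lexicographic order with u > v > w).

Equality of ideals is decidable: compute both reduced Gröbner bases (unique for the ordering) and check whether they agree.
Buchberger on the first generating set:
f_1 = 3*u**2*v + 3*u*w + 3*v - 2, LT = u**2*v.
f_2 = 3*u*v + 2*v - w - 1, LT = u*v.

S(f_1,f_2): lcm = u**2*v. S = -3*u*v - u*w - 2*u + v - 3.
  leading term u*v: subtract (-1)·f_2 from -3*u*v - u*w - 2*u + v - 3 → -u*w - 2*u + 3*v - w + 3
  leading term u*w: no divisor's leading term divides it; move -u*w to the remainder.
  leading term u: no divisor's leading term divides it; move -2*u to the remainder.
  leading term v: no divisor's leading term divides it; move 3*v to the remainder.
  leading term w: no divisor's leading term divides it; move -w to the remainder.
  leading term 1: no divisor's leading term divides it; move 3 to the remainder.
  remainder -u*w - 2*u + 3*v - w + 3 ≠ 0; add g_3 = -u*w - 2*u + 3*v - w + 3 to the basis.

S(f_1,g_3): lcm = u**2*v*w. S = -2*u**2*v + 3*u*v**2 - u*v*w + u*w**2 + 3*u*v + v*w - 3*w.
  leading term u**2*v: subtract (-3)·f_1 from -2*u**2*v + 3*u*v**2 - u*v*w + u*w**2 + 3*u*v + v*w - 3*w → 3*u*v**2 - u*v*w + u*w**2 + 3*u*v + 2*u*w + v*w + 2*v - 3*w + 1
  leading term u*v**2: subtract (v)·f_2 from 3*u*v**2 - u*v*w + u*w**2 + 3*u*v + 2*u*w + v*w + 2*v - 3*w + 1 → -u*v*w + u*w**2 + 3*u*v + 2*u*w - 2*v**2 + 2*v*w + 3*v - 3*w + 1
  leading term u*v*w: subtract (2*w)·f_2 from -u*v*w + u*w**2 + 3*u*v + 2*u*w - 2*v**2 + 2*v*w + 3*v - 3*w + 1 → u*w**2 + 3*u*v + 2*u*w - 2*v**2 - 2*v*w + 2*w**2 + 3*v - w + 1
  leading term u*w**2: subtract (-w)·g_3 from u*w**2 + 3*u*v + 2*u*w - 2*v**2 - 2*v*w + 2*w**2 + 3*v - w + 1 → 3*u*v - 2*v**2 + v*w + w**2 + 3*v + 2*w + 1
  leading term u*v: subtract (1)·f_2 from 3*u*v - 2*v**2 + v*w + w**2 + 3*v + 2*w + 1 → -2*v**2 + v*w + w**2 + v + 3*w + 2
  leading term v**2: no divisor's leading term divides it; move -2*v**2 to the remainder.
  leading term v*w: no divisor's leading term divides it; move v*w to the remainder.
  leading term w**2: no divisor's leading term divides it; move w**2 to the remainder.
  leading term v: no divisor's leading term divides it; move v to the remainder.
  leading term w: no divisor's leading term divides it; move 3*w to the remainder.
  leading term 1: no divisor's leading term divides it; move 2 to the remainder.
  remainder -2*v**2 + v*w + w**2 + v + 3*w + 2 ≠ 0; add g_4 = -2*v**2 + v*w + w**2 + v + 3*w + 2 to the basis.

The other S-polynomials (S(f_2,g_3), S(f_1,g_4), S(f_2,g_4), S(g_3,g_4)) all reduce to 0 modulo the current basis, so we have a Gröbner basis.
Inter-reduce: drop elements whose leading term is divisible by another's, tail-reduce, and make monic.
Reduced Gröbner basis: {u*v + 3*v + 2*w + 2, u*w + 2*u - 3*v + w - 3, v**2 + 3*v*w + 3*w**2 + 3*v + 2*w - 1}.

Buchberger on the second generating set:
h_1 = -u**2*v + u*v - u*w + 2*v + 2*w - 2, LT = u**2*v.
h_2 = u*v + 3*v + 2*w + 2, LT = u*v.

S(h_1,h_2): lcm = u**2*v. S = 3*u*v - u*w - 2*u - 2*v - 2*w + 2.
  leading term u*v: subtract (3)·h_2 from 3*u*v - u*w - 2*u - 2*v - 2*w + 2 → -u*w - 2*u + 3*v - w + 3
  leading term u*w: no divisor's leading term divides it; move -u*w to the remainder.
  leading term u: no divisor's leading term divides it; move -2*u to the remainder.
  leading term v: no divisor's leading term divides it; move 3*v to the remainder.
  leading term w: no divisor's leading term divides it; move -w to the remainder.
  leading term 1: no divisor's leading term divides it; move 3 to the remainder.
  remainder -u*w - 2*u + 3*v - w + 3 ≠ 0; add k_3 = -u*w - 2*u + 3*v - w + 3 to the basis.

S(h_1,k_3): lcm = u**2*v*w. S = -2*u**2*v + 3*u*v**2 - 2*u*v*w + u*w**2 + 3*u*v - 2*v*w - 2*w**2 + 2*w.
  leading term u**2*v: subtract (2)·h_1 from -2*u**2*v + 3*u*v**2 - 2*u*v*w + u*w**2 + 3*u*v - 2*v*w - 2*w**2 + 2*w → 3*u*v**2 - 2*u*v*w + u*w**2 + u*v + 2*u*w - 2*v*w - 2*w**2 + 3*v - 2*w - 3
  leading term u*v**2: subtract (3*v)·h_2 from 3*u*v**2 - 2*u*v*w + u*w**2 + u*v + 2*u*w - 2*v*w - 2*w**2 + 3*v - 2*w - 3 → -2*u*v*w + u*w**2 + u*v + 2*u*w - 2*v**2 - v*w - 2*w**2 - 3*v - 2*w - 3
  leading term u*v*w: subtract (-2*w)·h_2 from -2*u*v*w + u*w**2 + u*v + 2*u*w - 2*v**2 - v*w - 2*w**2 - 3*v - 2*w - 3 → u*w**2 + u*v + 2*u*w - 2*v**2 - 2*v*w + 2*w**2 - 3*v + 2*w - 3
  leading term u*w**2: subtract (-w)·k_3 from u*w**2 + u*v + 2*u*w - 2*v**2 - 2*v*w + 2*w**2 - 3*v + 2*w - 3 → u*v - 2*v**2 + v*w + w**2 - 3*v - 2*w - 3
  leading term u*v: subtract (1)·h_2 from u*v - 2*v**2 + v*w + w**2 - 3*v - 2*w - 3 → -2*v**2 + v*w + w**2 + v + 3*w + 2
  leading term v**2: no divisor's leading term divides it; move -2*v**2 to the remainder.
  leading term v*w: no divisor's leading term divides it; move v*w to the remainder.
  leading term w**2: no divisor's leading term divides it; move w**2 to the remainder.
  leading term v: no divisor's leading term divides it; move v to the remainder.
  leading term w: no divisor's leading term divides it; move 3*w to the remainder.
  leading term 1: no divisor's leading term divides it; move 2 to the remainder.
  remainder -2*v**2 + v*w + w**2 + v + 3*w + 2 ≠ 0; add k_4 = -2*v**2 + v*w + w**2 + v + 3*w + 2 to the basis.

The other S-polynomials (S(h_2,k_3), S(h_1,k_4), S(h_2,k_4), S(k_3,k_4)) all reduce to 0 modulo the current basis, so we have a Gröbner basis.
Inter-reduce: drop elements whose leading term is divisible by another's, tail-reduce, and make monic.
Reduced Gröbner basis: {u*v + 3*v + 2*w + 2, u*w + 2*u - 3*v + w - 3, v**2 + 3*v*w + 3*w**2 + 3*v + 2*w - 1}.

The two bases agree; hence the ideals are identical.

Yes, the ideals are equal.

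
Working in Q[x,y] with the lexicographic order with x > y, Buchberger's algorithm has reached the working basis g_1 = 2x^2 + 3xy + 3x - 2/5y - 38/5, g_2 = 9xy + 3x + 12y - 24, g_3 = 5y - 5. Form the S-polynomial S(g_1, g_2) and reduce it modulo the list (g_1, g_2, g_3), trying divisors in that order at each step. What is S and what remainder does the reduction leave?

S(g_1, g_2) = -1/3x^2 + 3/2xy^2 + 1/6xy + 8/3x - 1/5y^2 - 19/5y; remainder on division = 28/9x - 28/9.

lcm(LM(g_1), LM(g_2)) = x^2y.
S = (lcm/LT(g_1))·g_1 − (lcm/LT(g_2))·g_2 = -1/3x^2 + 3/2xy^2 + 1/6xy + 8/3x - 1/5y^2 - 19/5y.
Reduce S modulo (g_1, g_2, g_3) in that order:
  leading term x^2: subtract (-1/6)·g_1 from -1/3x^2 + 3/2xy^2 + 1/6xy + 8/3x - 1/5y^2 - 19/5y → 3/2xy^2 + 2/3xy + 19/6x - 1/5y^2 - 58/15y - 19/15
  leading term xy^2: subtract (1/6y)·g_2 from 3/2xy^2 + 2/3xy + 19/6x - 1/5y^2 - 58/15y - 19/15 → 1/6xy + 19/6x - 11/5y^2 + 2/15y - 19/15
  leading term xy: subtract (1/54)·g_2 from 1/6xy + 19/6x - 11/5y^2 + 2/15y - 19/15 → 28/9x - 11/5y^2 - 4/45y - 37/45
  leading term x: no divisor's leading term divides it; move 28/9x to the remainder.
  leading term y^2: subtract (-11/25y)·g_3 from -11/5y^2 - 4/45y - 37/45 → -103/45y - 37/45
  leading term y: subtract (-103/225)·g_3 from -103/45y - 37/45 → -28/9
  leading term 1: no divisor's leading term divides it; move -28/9 to the remainder.
The remainder 28/9x - 28/9 is nonzero, so it would be added as the next basis element.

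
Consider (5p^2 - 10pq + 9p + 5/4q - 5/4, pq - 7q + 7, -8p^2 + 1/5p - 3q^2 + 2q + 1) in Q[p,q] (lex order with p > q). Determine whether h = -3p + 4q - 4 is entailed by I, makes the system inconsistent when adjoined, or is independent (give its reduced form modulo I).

First compute the reduced Gröbner basis of I by Buchberger's algorithm.
f_1 = 5p^2 - 10pq + 9p + 5/4q - 5/4, LT = p^2.
f_2 = pq - 7q + 7, LT = pq.
f_3 = -8p^2 + 1/5p - 3q^2 + 2q + 1, LT = p^2.

S(f_1,f_2): lcm = p^2q. S = -2pq^2 + 44/5pq - 7p + 1/4q^2 - 1/4q.
  reduce S modulo (f_1, f_2, f_3):
  remainder -7p - 55/4q^2 + 1507/20q - 308/5 ≠ 0; add k_4 = -7p - 55/4q^2 + 1507/20q - 308/5 to the basis.

S(f_1,f_3): lcm = p^2. S = -2pq + 73/40p - 3/8q^2 + 1/2q - 1/8.
  reduce S modulo (f_1, f_2, f_3, k_4):
  remainder -887/224q^2 + 34411/5600q - 437/200 ≠ 0; add k_5 = -887/224q^2 + 34411/5600q - 437/200 to the basis.

S(f_2,f_3): lcm = p^2q. S = -279/40pq + 7p - 3/8q^3 + 1/4q^2 + 1/8q.
  reduce S modulo (f_1, f_2, f_3, k_4, k_5):
  remainder 19687714487/3933845000q - 19687714487/3933845000 ≠ 0; add k_6 = 19687714487/3933845000q - 19687714487/3933845000 to the basis.

The other S-polynomials (S(f_1,k_4), S(f_2,k_4), S(f_3,k_4), S(f_1,k_5), S(f_2,k_5), S(f_3,k_5), S(k_4,k_5), S(f_1,k_6), S(f_2,k_6), S(f_3,k_6), S(k_4,k_6), S(k_5,k_6)) all reduce to 0 modulo the current basis, so we have a Gröbner basis.
Inter-reduce: drop elements whose leading term is divisible by another's, tail-reduce, and make monic.
Reduced Gröbner basis: {p, q - 1}.
Label its elements g_1 = p, g_2 = q - 1.

Reduce h = -3p + 4q - 4 modulo G:
  leading term p: subtract (-3)·g_1 from -3p + 4q - 4 → 4q - 4
  leading term q: subtract (4)·g_2 from 4q - 4 → 0
  normal form = 0.
Since the normal form is 0, h ∈ I.

-3p + 4q - 4 lies in I (it reduces to 0).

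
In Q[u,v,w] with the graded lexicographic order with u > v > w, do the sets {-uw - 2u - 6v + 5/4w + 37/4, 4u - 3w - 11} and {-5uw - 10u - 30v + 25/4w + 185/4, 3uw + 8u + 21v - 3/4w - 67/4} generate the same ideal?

For a fixed monomial order, each ideal has a unique reduced Gröbner basis; comparing bases decides equality.
Buchberger on the first generating set:
f_1 = -uw - 2u - 6v + 5/4w + 37/4, LT = uw.
f_2 = 4u - 3w - 11, LT = u.

S(f_1,f_2): lcm = uw. S = 3/4w^2 + 2u + 6v + 3/2w - 37/4.
  leading term w^2: no divisor's leading term divides it; move 3/4w^2 to the remainder.
  leading term u: subtract (1/2)·f_2 from 2u + 6v + 3/2w - 37/4 → 6v + 3w - 15/4
  leading term v: no divisor's leading term divides it; move 6v to the remainder.
  leading term w: no divisor's leading term divides it; move 3w to the remainder.
  leading term 1: no divisor's leading term divides it; move -15/4 to the remainder.
  remainder 3/4w^2 + 6v + 3w - 15/4 ≠ 0; add g_3 = 3/4w^2 + 6v + 3w - 15/4 to the basis.

S(f_1,g_3): lcm = uw^2. S = -8uv - 2uw + 6vw - 5/4w^2 + 5u - 37/4w.
  leading term uv: subtract (-2v)·f_2 from -8uv - 2uw + 6vw - 5/4w^2 + 5u - 37/4w → -2uw - 5/4w^2 + 5u - 22v - 37/4w
  leading term uw: subtract (2)·f_1 from -2uw - 5/4w^2 + 5u - 22v - 37/4w → -5/4w^2 + 9u - 10v - 47/4w - 37/2
  leading term w^2: subtract (-5/3)·g_3 from -5/4w^2 + 9u - 10v - 47/4w - 37/2 → 9u - 27/4w - 99/4
  leading term u: subtract (9/4)·f_2 from 9u - 27/4w - 99/4 → 0
  remainder 0.

S(f_2,g_3): leading monomials are coprime, so the S-polynomial reduces to 0 (Buchberger's first criterion).
Every S-polynomial of the final basis reduces to 0, so we have a Gröbner basis.
Inter-reduce: drop elements whose leading term is divisible by another's, tail-reduce, and make monic.
Reduced Gröbner basis: {w^2 + 8v + 4w - 5, u - 3/4w - 11/4}.

Buchberger on the second generating set:
h_1 = -5uw - 10u - 30v + 25/4w + 185/4, LT = uw.
h_2 = 3uw + 8u + 21v - 3/4w - 67/4, LT = uw.

S(h_1,h_2): lcm = uw. S = -2/3u - v - w - 11/3.
  leading term u: no divisor's leading term divides it; move -2/3u to the remainder.
  leading term v: no divisor's leading term divides it; move -v to the remainder.
  leading term w: no divisor's leading term divides it; move -w to the remainder.
  leading term 1: no divisor's leading term divides it; move -11/3 to the remainder.
  remainder -2/3u - v - w - 11/3 ≠ 0; add k_3 = -2/3u - v - w - 11/3 to the basis.

S(h_1,k_3): lcm = uw. S = -3/2vw - 3/2w^2 + 2u + 6v - 27/4w - 37/4.
  leading term vw: no divisor's leading term divides it; move -3/2vw to the remainder.
  leading term w^2: no divisor's leading term divides it; move -3/2w^2 to the remainder.
  leading term u: subtract (-3)·k_3 from 2u + 6v - 27/4w - 37/4 → 3v - 39/4w - 81/4
  leading term v: no divisor's leading term divides it; move 3v to the remainder.
  leading term w: no divisor's leading term divides it; move -39/4w to the remainder.
  leading term 1: no divisor's leading term divides it; move -81/4 to the remainder.
  remainder -3/2vw - 3/2w^2 + 3v - 39/4w - 81/4 ≠ 0; add k_4 = -3/2vw - 3/2w^2 + 3v - 39/4w - 81/4 to the basis.

S(h_2,k_3): lcm = uw. S = -3/2vw - 3/2w^2 + 8/3u + 7v - 23/4w - 67/12.
  leading term vw: subtract (1)·k_4 from -3/2vw - 3/2w^2 + 8/3u + 7v - 23/4w - 67/12 → 8/3u + 4v + 4w + 44/3
  leading term u: subtract (-4)·k_3 from 8/3u + 4v + 4w + 44/3 → 0
  remainder 0.

S(h_1,k_4): lcm = uvw. S = -uw^2 + 4uv - 13/2uw + 6v^2 - 5/4vw - 27/2u - 37/4v.
  leading term uw^2: subtract (1/5w)·h_1 from -uw^2 + 4uv - 13/2uw + 6v^2 - 5/4vw - 27/2u - 37/4v → 4uv - 9/2uw + 6v^2 + 19/4vw - 5/4w^2 - 27/2u - 37/4v - 37/4w
  leading term uv: subtract (-6v)·k_3 from 4uv - 9/2uw + 6v^2 + 19/4vw - 5/4w^2 - 27/2u - 37/4v - 37/4w → -9/2uw - 5/4vw - 5/4w^2 - 27/2u - 125/4v - 37/4w
  leading term uw: subtract (9/10)·h_1 from -9/2uw - 5/4vw - 5/4w^2 - 27/2u - 125/4v - 37/4w → -5/4vw - 5/4w^2 - 9/2u - 17/4v - 119/8w - 333/8
  leading term vw: subtract (5/6)·k_4 from -5/4vw - 5/4w^2 - 9/2u - 17/4v - 119/8w - 333/8 → -9/2u - 27/4v - 27/4w - 99/4
  leading term u: subtract (27/4)·k_3 from -9/2u - 27/4v - 27/4w - 99/4 → 0
  remainder 0.

S(h_2,k_4): lcm = uvw. S = -uw^2 + 14/3uv - 13/2uw + 7v^2 - 1/4vw - 27/2u - 67/12v.
  leading term uw^2: subtract (1/5w)·h_1 from -uw^2 + 14/3uv - 13/2uw + 7v^2 - 1/4vw - 27/2u - 67/12v → 14/3uv - 9/2uw + 7v^2 + 23/4vw - 5/4w^2 - 27/2u - 67/12v - 37/4w
  leading term uv: subtract (-7v)·k_3 from 14/3uv - 9/2uw + 7v^2 + 23/4vw - 5/4w^2 - 27/2u - 67/12v - 37/4w → -9/2uw - 5/4vw - 5/4w^2 - 27/2u - 125/4v - 37/4w
  leading term uw: subtract (9/10)·h_1 from -9/2uw - 5/4vw - 5/4w^2 - 27/2u - 125/4v - 37/4w → -5/4vw - 5/4w^2 - 9/2u - 17/4v - 119/8w - 333/8
  leading term vw: subtract (5/6)·k_4 from -5/4vw - 5/4w^2 - 9/2u - 17/4v - 119/8w - 333/8 → -9/2u - 27/4v - 27/4w - 99/4
  leading term u: subtract (27/4)·k_3 from -9/2u - 27/4v - 27/4w - 99/4 → 0
  remainder 0.

S(k_3,k_4): leading monomials are coprime, so the S-polynomial reduces to 0 (Buchberger's first criterion).
Every S-polynomial of the final basis reduces to 0, so we have a Gröbner basis.
Inter-reduce: drop elements whose leading term is divisible by another's, tail-reduce, and make monic.
Reduced Gröbner basis: {vw + w^2 - 2v + 13/2w + 27/2, u + 3/2v + 3/2w + 11/2}.

Since the reduced bases disagree, the two ideals are not the same.

No, the ideals differ.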